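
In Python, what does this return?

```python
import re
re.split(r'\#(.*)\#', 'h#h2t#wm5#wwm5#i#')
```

The group in the pattern means `split` returns the separators' captures alongside the pieces.

['h', 'h2t#wm5#wwm5#i', '']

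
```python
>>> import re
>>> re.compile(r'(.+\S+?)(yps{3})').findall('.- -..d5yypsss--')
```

This matches one or more of any character, then one or more of a non-whitespace character (lazy) (captured); then the literal 'yp', then exactly 3 of the literal 's' (captured).
Scanning left to right: at [0:14] match '.- -..d5yypsss', groups = ('.- -..d5y', 'ypsss').
`findall` packs the 2 group values into a tuple for every match.

[('.- -..d5y', 'ypsss')]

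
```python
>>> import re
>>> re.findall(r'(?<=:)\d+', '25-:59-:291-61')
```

['59', '291']

The `(?=…)`/`(?<=…)` assertion just peeks at neighbouring text; it doesn't advance the match position.
With no groups in the pattern, `findall` gives back each whole match — 2 here.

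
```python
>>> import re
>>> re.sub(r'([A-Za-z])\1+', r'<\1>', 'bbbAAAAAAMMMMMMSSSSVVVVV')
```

'<b><A><M><S><V>'

The backreference `\1` re-matches whatever the first group consumed, character for character.
The replacement refers to a captured group, so each match is rewritten using its own captured text.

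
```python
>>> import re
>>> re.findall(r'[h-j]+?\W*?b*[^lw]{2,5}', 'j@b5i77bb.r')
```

['j@b5i7']

This matches one or more of a character in [h-j] (lazy), then zero or more of a non-word character (lazy), then zero or more of a literal 'b'; then 2 to 5 of any character except [lw].
With the lazy modifier that quantifier settles for the fewest repetitions that let the rest of the pattern succeed (the atoms after it are unaffected and can still be greedy).
Matches: at [0:6] → 'j@b5i7'.
No capturing groups, so `findall` returns the 1 full match string.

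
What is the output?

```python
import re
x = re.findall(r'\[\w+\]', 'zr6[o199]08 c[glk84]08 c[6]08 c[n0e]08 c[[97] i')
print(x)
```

With no groups in the pattern, `findall` gives back each whole match — 5 here.

['[o199]', '[glk84]', '[6]', '[n0e]', '[97]']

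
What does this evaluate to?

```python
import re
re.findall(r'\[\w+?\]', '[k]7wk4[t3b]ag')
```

['[k]', '[t3b]']

With no groups in the pattern, `findall` gives back each whole match — 2 here.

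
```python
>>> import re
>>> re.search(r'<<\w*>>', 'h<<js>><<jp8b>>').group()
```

'<<js>>'

`search` walks the string left to right and returns the first match it finds.
The match spans [1:7] → '<<js>>'.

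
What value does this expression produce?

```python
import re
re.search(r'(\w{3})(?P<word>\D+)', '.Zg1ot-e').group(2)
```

'ot-e'

The match spans [1:8] → 'Zg1ot-e'.
Captured: group 1 = 'Zg1', group 2 = 'ot-e'.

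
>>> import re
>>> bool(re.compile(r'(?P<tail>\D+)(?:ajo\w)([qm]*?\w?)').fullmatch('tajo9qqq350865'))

False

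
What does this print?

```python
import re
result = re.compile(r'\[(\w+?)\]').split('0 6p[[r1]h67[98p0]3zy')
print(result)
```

['0 6p[', 'r1', 'h67', '98p0', '3zy']

Matches to split on: at [5:9] → '[r1]'; at [12:18] → '[98p0]'.
With a capturing group present, the delimiter's captured portion is kept in the result list.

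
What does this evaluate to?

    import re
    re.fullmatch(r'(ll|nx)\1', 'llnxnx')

None

`\1` has to match the exact text group 1 already captured.
`re.fullmatch` requires the pattern to consume the entire string.
Here the string isn't matched end-to-end, so the call returns None.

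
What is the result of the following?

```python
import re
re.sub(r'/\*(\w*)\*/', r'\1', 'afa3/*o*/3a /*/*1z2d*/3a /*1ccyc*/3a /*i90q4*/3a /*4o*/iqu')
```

'afa3o3a /*1z2d3a 1ccyc3a i90q43a 4oiqu'

`\1` in the replacement pulls in group 1's text for each match.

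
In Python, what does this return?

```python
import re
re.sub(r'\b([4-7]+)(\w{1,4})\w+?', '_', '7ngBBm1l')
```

'_1l'

Pattern: a word boundary (`\b`, zero-width); then one or more of a character in [4-7] (captured); then 1 to 4 of a word character (captured); then one or more of a word character (lazy).
Lazy quantifiers expand one character at a time until the remainder of the pattern can match.
Matches: at [0:6] → '7ngBBm'.
Every occurrence is swapped for '_'.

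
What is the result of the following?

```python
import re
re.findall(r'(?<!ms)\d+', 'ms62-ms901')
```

['2', '01']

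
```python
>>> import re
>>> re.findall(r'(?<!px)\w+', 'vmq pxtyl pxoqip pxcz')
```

`(?!…)`/`(?<!…)` only lets a position through if the neighbouring text does NOT match; no characters are consumed.
Walking the string: at [0:3] → 'vmq'; at [4:9] → 'pxtyl'; at [10:16] → 'pxoqip'; at [17:21] → 'pxcz'.
Since nothing is captured, `findall` lists the 4 matched substrings directly.

['vmq', 'pxtyl', 'pxoqip', 'pxcz']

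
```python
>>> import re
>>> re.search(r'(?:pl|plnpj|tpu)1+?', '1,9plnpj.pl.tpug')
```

Here the pattern never matches, so the call returns None.

None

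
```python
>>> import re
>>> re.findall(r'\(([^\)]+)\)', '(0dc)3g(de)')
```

With a single group, `findall` returns only what that group captured — 2 items.

['0dc', 'de']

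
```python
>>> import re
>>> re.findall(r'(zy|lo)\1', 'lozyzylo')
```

A backreference is literal: `\1` must see the identical characters the first group matched.
With a single group, `findall` returns only what that group captured — 1 item.

['zy']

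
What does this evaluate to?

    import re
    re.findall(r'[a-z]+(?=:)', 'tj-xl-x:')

['x']

Because the assertion is zero-width, the text it checks is not consumed and won't appear in the result.
Scanning left to right: at [6:7] → 'x'.
Since nothing is captured, `findall` lists the 1 matched substring directly.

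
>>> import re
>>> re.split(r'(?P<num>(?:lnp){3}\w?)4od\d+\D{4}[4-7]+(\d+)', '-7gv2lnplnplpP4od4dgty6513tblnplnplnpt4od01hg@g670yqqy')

['-7gv2lnplnplpP4od4dgty6513tb', 'lnplnplnpt', '0', 'yqqy']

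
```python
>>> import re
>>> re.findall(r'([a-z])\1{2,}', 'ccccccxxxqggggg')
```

['c', 'x', 'g']

`\1` has to match the exact text group 1 already captured.
Walking the string: at [0:6] match 'cccccc', group 1 = 'c'; at [6:9] match 'xxx', group 1 = 'x'; at [10:15] match 'ggggg', group 1 = 'g'.
Because there's exactly one group, `findall` drops the full match and keeps group 1 from each hit.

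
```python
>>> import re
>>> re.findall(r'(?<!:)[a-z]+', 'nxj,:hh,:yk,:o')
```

['nxj', 'h', 'k']

`(?!…)`/`(?<!…)` only lets a position through if the neighbouring text does NOT match; no characters are consumed.
No capturing groups, so `findall` returns the 3 full match strings.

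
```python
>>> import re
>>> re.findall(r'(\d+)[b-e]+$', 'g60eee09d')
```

['09']

`findall` collects group 1 from the one match (1 total).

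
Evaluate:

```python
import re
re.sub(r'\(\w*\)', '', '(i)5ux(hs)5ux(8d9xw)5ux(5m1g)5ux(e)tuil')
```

'5ux5ux5ux5uxtuil'

Matches: at [0:3] → '(i)'; at [6:10] → '(hs)'; at [13:20] → '(8d9xw)'; at [23:29] → '(5m1g)'; at [32:35] → '(e)'.
Each match is replaced by ''.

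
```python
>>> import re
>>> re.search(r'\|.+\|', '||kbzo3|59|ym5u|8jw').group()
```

'||kbzo3|59|ym5u|'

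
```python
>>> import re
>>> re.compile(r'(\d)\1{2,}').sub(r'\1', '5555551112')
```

`\1` has to match the exact text group 1 already captured.
Matches: at [0:6] → '555555'; at [6:9] → '111'.
Each match is replaced using the text its own group 1 captured.

'512'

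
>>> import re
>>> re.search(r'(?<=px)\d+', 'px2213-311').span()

The lookaround is zero-width — it requires the adjacent text to match without consuming it, so the asserted text isn't part of the match.
The match spans [2:6] → '2213'.

(2, 6)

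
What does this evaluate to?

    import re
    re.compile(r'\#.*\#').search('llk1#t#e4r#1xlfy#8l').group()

'#t#e4r#1xlfy#'

`re.search` scans for the first position where the pattern succeeds.
The match spans [4:17] → '#t#e4r#1xlfy#'.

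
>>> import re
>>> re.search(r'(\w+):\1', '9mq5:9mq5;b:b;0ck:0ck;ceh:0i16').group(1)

After group 1 captures some text, `\1` only succeeds where that same text appears again.
`search` walks the string left to right and returns the first match it finds.
The match spans [0:9] → '9mq5:9mq5'.
Captured: group 1 = '9mq5'.

'9mq5'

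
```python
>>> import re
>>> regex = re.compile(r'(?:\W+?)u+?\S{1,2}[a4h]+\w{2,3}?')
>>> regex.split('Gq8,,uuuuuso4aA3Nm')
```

['Gq8', 'Nm']

This matches one or more of a non-word character (lazy) (non-capturing group); then one or more of the literal 'u' (lazy), then 1 to 2 of a non-whitespace character; then one or more of one of [a4h], then 2 to 3 of a word character (lazy).
Matches to split on: at [3:16] → ',,uuuuuso4aA3'.
Each match becomes a cut point; 2 segments remain.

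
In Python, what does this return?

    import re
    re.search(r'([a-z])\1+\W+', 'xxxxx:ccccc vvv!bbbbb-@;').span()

(0, 6)

`\1` has to match the exact text group 1 already captured.
The match spans [0:6] → 'xxxxx:'.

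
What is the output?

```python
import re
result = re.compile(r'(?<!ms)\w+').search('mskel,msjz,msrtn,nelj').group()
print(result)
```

mskel

Because the assertion is negative and zero-width, positions next to the forbidden text are skipped.
The match spans [0:5] → 'mskel'.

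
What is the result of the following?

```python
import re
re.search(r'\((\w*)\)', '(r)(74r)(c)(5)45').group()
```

The match spans [0:3] → '(r)'.

'(r)'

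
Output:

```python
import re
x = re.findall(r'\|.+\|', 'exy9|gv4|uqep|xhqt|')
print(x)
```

['|gv4|uqep|xhqt|']

Walking the string: at [4:19] → '|gv4|uqep|xhqt|'.
With no groups in the pattern, `findall` gives back each whole match — 1 here.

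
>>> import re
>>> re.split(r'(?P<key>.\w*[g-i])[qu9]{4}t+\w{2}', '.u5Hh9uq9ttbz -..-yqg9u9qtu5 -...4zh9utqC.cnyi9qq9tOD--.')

['', '.u5Hh', ' -..', '-yqg', ' -...4zh9utqC', '.cnyi', '--.']

The pattern matches any character, then zero or more of a word character, then a character in [g-i] (captured as 'key'); then exactly 4 of one of [qu9], then one or more of the literal 't', then exactly 2 of a word character.
Matches to split on: at [0:13] → '.u5Hh9uq9ttbz'; at [17:28] → '-yqg9u9qtu5'; at [41:53] → '.cnyi9qq9tOD'.
Because the pattern has a capturing group, `split` also inserts each captured text between the pieces.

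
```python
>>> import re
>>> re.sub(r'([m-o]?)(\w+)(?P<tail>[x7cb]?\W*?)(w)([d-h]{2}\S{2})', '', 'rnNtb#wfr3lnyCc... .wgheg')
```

The pattern matches optionally a character in [m-o] (captured); then one or more of a word character (captured); then optionally one of [x7cb], then zero or more of a non-word character (lazy) (captured as 'tail'); then a literal 'w' (captured); then exactly 2 of a character in [d-h], then exactly 2 of a non-whitespace character (captured).
Matches: at [6:25] → 'wfr3lnyCc... .wgheg'.
Each match is replaced by ''.

'rnNtb#'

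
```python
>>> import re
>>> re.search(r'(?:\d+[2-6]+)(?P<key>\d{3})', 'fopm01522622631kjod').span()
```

(4, 15)

This matches one or more of a digit, then one or more of a character in [2-6] (non-capturing group); then exactly 3 of a digit (captured as 'key').
`search` walks the string left to right and returns the first match it finds.
The match spans [4:15] → '01522622631'.
Captured: group 1 = '631'.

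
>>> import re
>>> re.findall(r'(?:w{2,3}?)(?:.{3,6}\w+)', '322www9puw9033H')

['www9puw9033H']

This matches 2 to 3 of a literal 'w' (lazy) (non-capturing group); then 3 to 6 of any character, then one or more of a word character (non-capturing group).
Matches: at [3:15] → 'www9puw9033H'.
`findall` yields the raw match text (1 of them) because the pattern has no groups.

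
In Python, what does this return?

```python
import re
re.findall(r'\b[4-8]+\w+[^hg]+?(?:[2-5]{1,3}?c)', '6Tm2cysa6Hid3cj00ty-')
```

Pattern: a word boundary (`\b`, zero-width); then one or more of a character in [4-8]; then one or more of a word character; then one or more of any character except [hg] (lazy); then 1 to 3 of a character in [2-5] (lazy), then the literal 'c' (non-capturing group).
Walking the string: at [0:14] → '6Tm2cysa6Hid3c'.
No capturing groups, so `findall` returns the 1 full match string.

['6Tm2cysa6Hid3c']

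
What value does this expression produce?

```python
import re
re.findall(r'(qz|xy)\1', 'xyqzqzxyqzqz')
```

After group 1 captures some text, `\1` only succeeds where that same text appears again.
One capturing group, so `findall` returns just the captured substring from each match — 2 in all.

['qz', 'qz']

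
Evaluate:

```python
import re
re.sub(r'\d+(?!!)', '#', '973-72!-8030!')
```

'#-#2!-#0!'

`(?!…)`/`(?<!…)` only lets a position through if the neighbouring text does NOT match; no characters are consumed.
Matches: at [0:3] → '973'; at [4:5] → '7'; at [8:11] → '803'.
Every occurrence is swapped for '#'.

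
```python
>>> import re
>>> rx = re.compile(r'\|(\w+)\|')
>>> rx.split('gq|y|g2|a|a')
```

['gq', 'y', 'g2', 'a', 'a']

Matches to split on: at [2:5] → '|y|'; at [7:10] → '|a|'.
With a capturing group present, the delimiter's captured portion is kept in the result list.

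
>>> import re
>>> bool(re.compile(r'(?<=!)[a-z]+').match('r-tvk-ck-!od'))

False

The positive lookaround only admits positions where the adjacent text matches; those characters stay outside the span.
With `match`, the pattern is implicitly anchored at the beginning.
Here position 0 doesn't satisfy it, so the call returns None, and `bool(None)` is False.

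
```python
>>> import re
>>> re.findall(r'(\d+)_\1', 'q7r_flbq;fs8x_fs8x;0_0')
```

['0']

After group 1 captures some text, `\1` only succeeds where that same text appears again.
Scanning left to right: at [19:22] match '0_0', group 1 = '0'.
Because there's exactly one group, `findall` drops the full match and keeps group 1 from the one hit.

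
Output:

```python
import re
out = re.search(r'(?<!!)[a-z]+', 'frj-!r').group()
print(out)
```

frj

`(?!…)`/`(?<!…)` only lets a position through if the neighbouring text does NOT match; no characters are consumed.
The match spans [0:3] → 'frj'.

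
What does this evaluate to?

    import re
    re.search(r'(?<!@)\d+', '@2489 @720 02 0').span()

The negative lookaround is zero-width — it rules out positions where the adjacent text would match, without consuming anything.
The match spans [2:5] → '489'.

(2, 5)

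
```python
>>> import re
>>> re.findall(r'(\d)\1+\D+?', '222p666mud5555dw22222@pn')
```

A backreference is literal: `\1` must see the identical characters the first group matched.
Because there's exactly one group, `findall` drops the full match and keeps group 1 from each hit.

['2', '6', '5', '2']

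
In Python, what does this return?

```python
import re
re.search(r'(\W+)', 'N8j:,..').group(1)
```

The pattern matches one or more of a non-word character (captured).
`re.search` tries every starting position until one works.
The match spans [3:7] → ':,..'.
Captured: group 1 = ':,..'.

':,..'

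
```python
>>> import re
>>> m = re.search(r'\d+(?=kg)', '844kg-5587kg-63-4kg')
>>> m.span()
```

Because the assertion is zero-width, the text it checks is not consumed and won't appear in the result.
The match spans [0:3] → '844'.

(0, 3)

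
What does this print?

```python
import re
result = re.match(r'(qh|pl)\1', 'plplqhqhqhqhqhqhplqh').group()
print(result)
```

`\1` has to match the exact text group 1 already captured.
`re.match` only tries the pattern at the start of the string.
The match spans [0:4] → 'plpl'.
Captured: group 1 = 'pl'.

plpl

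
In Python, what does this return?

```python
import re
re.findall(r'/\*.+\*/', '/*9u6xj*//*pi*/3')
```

['/*9u6xj*//*pi*/']

Walking the string: at [0:15] → '/*9u6xj*//*pi*/'.
With no groups in the pattern, `findall` gives back each whole match — 1 here.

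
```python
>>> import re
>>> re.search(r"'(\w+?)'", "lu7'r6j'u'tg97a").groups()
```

`re.search` tries every starting position until one works.
The match spans [3:8] → "'r6j'".
Captured: group 1 = 'r6j'.

('r6j',)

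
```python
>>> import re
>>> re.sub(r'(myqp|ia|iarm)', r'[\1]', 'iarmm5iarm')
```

`|` is ordered: at each position the engine commits to the first alternative that works.
Matches: at [0:2] → 'ia'; at [6:8] → 'ia'.
The replacement refers to a captured group, so each match is rewritten using its own captured text.

'[ia]rmm5[ia]rm'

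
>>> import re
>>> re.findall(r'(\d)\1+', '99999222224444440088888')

['9', '2', '4', '0', '8']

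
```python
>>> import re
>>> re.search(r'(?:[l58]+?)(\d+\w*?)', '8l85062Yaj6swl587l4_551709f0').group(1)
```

The pattern matches one or more of one of [l58] (lazy) (non-capturing group); then one or more of a digit, then zero or more of a word character (lazy) (captured).
With the lazy modifier that quantifier settles for the fewest repetitions that let the rest of the pattern succeed (the atoms after it are unaffected and can still be greedy).
`search` walks the string left to right and returns the first match it finds.
The match spans [0:7] → '8l85062'.
Captured: group 1 = '85062'.

'85062'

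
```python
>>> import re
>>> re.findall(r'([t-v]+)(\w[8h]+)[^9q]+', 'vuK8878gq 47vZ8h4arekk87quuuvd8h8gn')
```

[('vu', 'K88'), ('v', 'Z8h'), ('uuuv', 'd8h8')]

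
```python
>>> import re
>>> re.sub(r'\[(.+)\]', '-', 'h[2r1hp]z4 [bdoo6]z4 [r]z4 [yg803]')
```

'h-'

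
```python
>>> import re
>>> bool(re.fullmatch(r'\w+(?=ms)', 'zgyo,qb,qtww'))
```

The positive lookaround only admits positions where the adjacent text matches; those characters stay outside the span.
`re.fullmatch` is like wrapping the pattern in `^…$` (in single-line mode).
Here the pattern can't cover the whole string, so the call returns None, and `bool(None)` is False.

False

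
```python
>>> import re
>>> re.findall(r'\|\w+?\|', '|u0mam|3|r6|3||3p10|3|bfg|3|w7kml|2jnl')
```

`findall` yields the raw match text (5 of them) because the pattern has no groups.

['|u0mam|', '|r6|', '|3p10|', '|bfg|', '|w7kml|']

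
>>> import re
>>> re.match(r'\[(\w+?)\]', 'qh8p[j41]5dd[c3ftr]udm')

None

`match` is anchored at position 0; if the pattern doesn't fit there, it returns None.
Here the string doesn't start with a match, so the call returns None.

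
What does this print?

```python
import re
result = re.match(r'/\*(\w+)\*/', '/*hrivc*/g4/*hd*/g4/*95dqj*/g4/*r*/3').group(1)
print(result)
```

With `match`, the pattern is implicitly anchored at the beginning.
The match spans [0:9] → '/*hrivc*/'.
Captured: group 1 = 'hrivc'.

hrivc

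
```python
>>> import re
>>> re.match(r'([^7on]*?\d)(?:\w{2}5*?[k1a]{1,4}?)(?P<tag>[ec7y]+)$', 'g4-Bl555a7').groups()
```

('g4-Bl5', '7')

The match spans [0:10] → 'g4-Bl555a7'.
Captured: group 1 = 'g4-Bl5', group 2 = '7'.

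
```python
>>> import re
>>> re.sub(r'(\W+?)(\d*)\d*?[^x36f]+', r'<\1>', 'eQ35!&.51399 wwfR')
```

'eQ35<!>399< >fR'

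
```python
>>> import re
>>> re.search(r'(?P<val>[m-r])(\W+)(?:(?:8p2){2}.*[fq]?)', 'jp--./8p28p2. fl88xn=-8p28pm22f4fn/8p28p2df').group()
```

'p--./8p28p2. fl88xn=-8p28pm22f4fn/8p28p2df'

Pattern: a character in [m-r] (captured as 'val'); then one or more of a non-word character (captured); then the literal '8p2' repeated 2 times, then zero or more of any character, then optionally one of [fq] (non-capturing group).
The match spans [1:43] → 'p--./8p28p2. fl88xn=-8p28pm22f4fn/8p28p2df'.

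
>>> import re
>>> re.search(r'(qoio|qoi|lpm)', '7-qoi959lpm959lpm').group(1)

'qoi'

`search` walks the string left to right and returns the first match it finds.
The match spans [2:5] → 'qoi'.
Captured: group 1 = 'qoi'.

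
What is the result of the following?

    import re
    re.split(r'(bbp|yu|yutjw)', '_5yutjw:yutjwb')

Alternation isn't longest-match — the leftmost alternative that fits at this position is chosen.
Because the pattern has a capturing group, `split` also inserts each captured text between the pieces.

['_5', 'yu', 'tjw:', 'yu', 'tjwb']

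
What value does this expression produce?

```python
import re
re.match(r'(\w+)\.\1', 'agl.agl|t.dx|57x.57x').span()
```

(0, 7)

After group 1 captures some text, `\1` only succeeds where that same text appears again.
With `match`, the pattern is implicitly anchored at the beginning.
The match spans [0:7] → 'agl.agl'.
Captured: group 1 = 'agl'.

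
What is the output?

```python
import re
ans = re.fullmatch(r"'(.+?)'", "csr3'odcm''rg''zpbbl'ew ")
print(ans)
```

`re.fullmatch` requires the pattern to consume the entire string.
Here the string isn't matched end-to-end, so the call returns None.

None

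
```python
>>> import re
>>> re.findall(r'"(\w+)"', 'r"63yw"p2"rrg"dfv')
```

With a single group, `findall` returns only what that group captured — 2 items.

['63yw', 'rrg']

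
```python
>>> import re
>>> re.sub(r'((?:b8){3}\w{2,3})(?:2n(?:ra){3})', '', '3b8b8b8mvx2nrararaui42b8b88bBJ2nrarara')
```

'3ui42b8b88bBJ2nrarara'

The pattern matches the literal 'b8' repeated 3 times, then 2 to 3 of a word character (captured); then the literal '2n', then the literal 'ra' repeated 3 times (non-capturing group).
Every occurrence is swapped for ''.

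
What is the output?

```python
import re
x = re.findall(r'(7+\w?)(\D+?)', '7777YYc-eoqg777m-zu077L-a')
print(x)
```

[('7777Y', 'Y'), ('777m', '-'), ('77L', '-')]

With the lazy modifier that quantifier settles for the fewest repetitions that let the rest of the pattern succeed (the atoms after it are unaffected and can still be greedy).
`findall` packs the 2 group values into a tuple for every match.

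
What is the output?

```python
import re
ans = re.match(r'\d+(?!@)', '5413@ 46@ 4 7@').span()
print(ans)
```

(0, 3)

`re.match` won't scan ahead — the pattern has to work from the very first character.
The match spans [0:3] → '541'.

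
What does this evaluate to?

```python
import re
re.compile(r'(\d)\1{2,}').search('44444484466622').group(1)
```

'4'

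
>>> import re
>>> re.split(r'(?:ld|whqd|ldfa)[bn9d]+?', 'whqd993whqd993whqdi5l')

['', '93', '93whqdi5l']

Matches to split on: at [0:5] → 'whqd9'; at [7:12] → 'whqd9'.
The string is cut at each match, leaving 3 pieces.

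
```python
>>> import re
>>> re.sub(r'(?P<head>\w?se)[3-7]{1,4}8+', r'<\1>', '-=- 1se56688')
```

'-=- <1se>'

`\1` in the replacement pulls in group 1's text for each match.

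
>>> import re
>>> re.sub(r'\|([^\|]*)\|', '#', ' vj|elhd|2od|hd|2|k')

`sub` substitutes '#' at each match site.

' vj#2od#2|k'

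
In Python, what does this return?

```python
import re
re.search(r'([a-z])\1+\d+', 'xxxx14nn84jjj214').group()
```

The backreference `\1` re-matches whatever the first group consumed, character for character.
`re.search` scans for the first position where the pattern succeeds.
The match spans [0:6] → 'xxxx14'.
Captured: group 1 = 'x'.

'xxxx14'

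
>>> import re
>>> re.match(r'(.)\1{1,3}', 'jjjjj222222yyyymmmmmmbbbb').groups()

('j',)

The match spans [0:4] → 'jjjj'.
Captured: group 1 = 'j'.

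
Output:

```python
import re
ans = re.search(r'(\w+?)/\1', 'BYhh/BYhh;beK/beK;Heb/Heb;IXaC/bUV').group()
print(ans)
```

BYhh/BYhh

After group 1 captures some text, `\1` only succeeds where that same text appears again.
`re.search` scans for the first position where the pattern succeeds.
The match spans [0:9] → 'BYhh/BYhh'.
Captured: group 1 = 'BYhh'.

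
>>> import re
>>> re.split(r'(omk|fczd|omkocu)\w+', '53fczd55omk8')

The group in the pattern means `split` returns the separators' captures alongside the pieces.

['53', 'fczd', '']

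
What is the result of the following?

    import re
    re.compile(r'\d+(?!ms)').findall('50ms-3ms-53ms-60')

['5', '5', '60']

`(?!…)`/`(?<!…)` only lets a position through if the neighbouring text does NOT match; no characters are consumed.
Matches: at [0:1] → '5'; at [9:10] → '5'; at [14:16] → '60'.
No capturing groups, so `findall` returns the 3 full match strings.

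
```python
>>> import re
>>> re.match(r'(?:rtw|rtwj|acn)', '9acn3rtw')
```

None

`re.match` only tries the pattern at the start of the string.
Here position 0 doesn't satisfy it, so the call returns None.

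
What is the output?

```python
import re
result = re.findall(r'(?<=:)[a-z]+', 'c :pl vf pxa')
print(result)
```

['pl']

The positive lookaround only admits positions where the adjacent text matches; those characters stay outside the span.
With no groups in the pattern, `findall` gives back each whole match — 1 here.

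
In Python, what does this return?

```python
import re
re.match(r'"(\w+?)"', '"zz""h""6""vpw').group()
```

'"zz"'

`match` is anchored at position 0; if the pattern doesn't fit there, it returns None.
The match spans [0:4] → '"zz"'.
Captured: group 1 = 'zz'.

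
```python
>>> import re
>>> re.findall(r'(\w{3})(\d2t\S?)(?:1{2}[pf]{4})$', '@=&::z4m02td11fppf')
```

Pattern: exactly 3 of a word character (captured); then a digit, then the literal '2t', then optionally a non-whitespace character (captured); then exactly 2 of a literal '1', then exactly 4 of one of [pf] (non-capturing group); then anchored at the end.
Walking the string: at [5:18] match 'z4m02td11fppf', groups = ('z4m', '02td').
2 groups means the one result is a tuple of 2 captured strings — 1 here.

[('z4m', '02td')]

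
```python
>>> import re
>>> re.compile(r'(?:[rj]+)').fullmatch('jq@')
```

This matches one or more of one of [rj] (non-capturing group).
`re.fullmatch` requires the pattern to consume the entire string.
Here there's no way to consume every character, so the call returns None.

None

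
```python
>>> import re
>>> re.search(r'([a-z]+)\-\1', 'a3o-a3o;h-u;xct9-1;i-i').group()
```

'i-i'

A backreference is literal: `\1` must see the identical characters the first group matched.
`re.search` scans for the first position where the pattern succeeds.
The match spans [19:22] → 'i-i'.
Captured: group 1 = 'i'.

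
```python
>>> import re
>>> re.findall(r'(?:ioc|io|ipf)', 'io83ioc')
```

The regex engine tests alternatives in the order written; an earlier branch that matches wins even if a later one would match more.
Since nothing is captured, `findall` lists the 2 matched substrings directly.

['io', 'ioc']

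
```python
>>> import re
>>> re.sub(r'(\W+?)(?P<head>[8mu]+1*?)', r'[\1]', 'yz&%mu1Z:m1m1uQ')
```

'yz[&%]1Z[:]1m1uQ'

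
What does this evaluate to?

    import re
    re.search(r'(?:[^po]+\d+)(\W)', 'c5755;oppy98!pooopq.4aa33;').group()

'c5755;'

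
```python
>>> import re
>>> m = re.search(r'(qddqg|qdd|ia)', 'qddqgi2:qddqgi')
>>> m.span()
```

The regex engine tests alternatives in the order written; an earlier branch that matches wins even if a later one would match more.
`search` walks the string left to right and returns the first match it finds.
The match spans [0:5] → 'qddqg'.
Captured: group 1 = 'qddqg'.

(0, 5)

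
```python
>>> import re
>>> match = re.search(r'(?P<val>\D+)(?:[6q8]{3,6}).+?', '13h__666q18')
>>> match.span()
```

(2, 10)

Because the quantifier is non-greedy, it stops expanding at the earliest point where the rest of the pattern can succeed.
The match spans [2:10] → 'h__666q1'.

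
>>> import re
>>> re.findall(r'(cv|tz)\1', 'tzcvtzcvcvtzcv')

['cv']

`\1` has to match the exact text group 1 already captured.
Walking the string: at [6:10] match 'cvcv', group 1 = 'cv'.
Because there's exactly one group, `findall` drops the full match and keeps group 1 from the one hit.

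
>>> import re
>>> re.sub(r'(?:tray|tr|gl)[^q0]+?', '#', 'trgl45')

'#l45'

Each match is replaced by '#'.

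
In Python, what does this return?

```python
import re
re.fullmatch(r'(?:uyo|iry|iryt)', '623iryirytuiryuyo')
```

`re.fullmatch` is like wrapping the pattern in `^…$` (in single-line mode).
Here there's no way to consume every character, so the call returns None.

None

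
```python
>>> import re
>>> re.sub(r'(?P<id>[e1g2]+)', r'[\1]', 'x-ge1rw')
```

The pattern matches one or more of one of [e1g2] (captured as 'id').
Matches: at [2:5] → 'ge1'.
Each match is replaced using the text its own group 1 captured.

'x-[ge1]rw'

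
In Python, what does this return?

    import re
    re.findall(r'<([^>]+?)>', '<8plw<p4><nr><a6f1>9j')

['8plw<p4', 'nr', 'a6f1']

One capturing group, so `findall` returns just the captured substring from each match — 3 in all.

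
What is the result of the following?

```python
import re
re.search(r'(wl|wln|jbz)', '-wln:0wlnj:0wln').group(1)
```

Branches in `(...|...)` are attempted left-to-right; the first branch that allows the whole pattern to succeed is taken.
`re.search` tries every starting position until one works.
The match spans [1:3] → 'wl'.
Captured: group 1 = 'wl'.

'wl'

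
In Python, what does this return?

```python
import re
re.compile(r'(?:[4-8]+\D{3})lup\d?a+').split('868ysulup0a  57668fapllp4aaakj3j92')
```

This matches one or more of a character in [4-8], then exactly 3 of a non-digit (non-capturing group); then the literal 'lup', then optionally a digit, then one or more of the literal 'a'.
Matches to split on: at [0:11] → '868ysulup0a'.
Each match becomes a cut point; 2 segments remain.

['', '  57668fapllp4aaakj3j92']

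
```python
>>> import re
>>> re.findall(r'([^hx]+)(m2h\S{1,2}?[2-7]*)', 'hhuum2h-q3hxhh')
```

2 groups means the one result is a tuple of 2 captured strings — 1 here.

[('uu', 'm2h-')]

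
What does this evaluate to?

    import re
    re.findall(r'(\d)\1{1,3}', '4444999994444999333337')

['4', '9', '4', '9', '3']

The backreference `\1` re-matches whatever the first group consumed, character for character.
With a single group, `findall` returns only what that group captured — 5 items.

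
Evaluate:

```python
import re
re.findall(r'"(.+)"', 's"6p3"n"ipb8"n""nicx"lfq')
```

['6p3"n"ipb8"n""nicx']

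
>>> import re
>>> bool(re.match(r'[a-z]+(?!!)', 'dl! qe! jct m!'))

True

The negative lookahead/lookbehind blocks any match where the forbidden context is present.
`match` is anchored at position 0; if the pattern doesn't fit there, it returns None.
The match spans [0:1] → 'd'.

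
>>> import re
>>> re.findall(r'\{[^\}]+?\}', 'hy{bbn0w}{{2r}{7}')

With no groups in the pattern, `findall` gives back each whole match — 3 here.

['{bbn0w}', '{{2r}', '{7}']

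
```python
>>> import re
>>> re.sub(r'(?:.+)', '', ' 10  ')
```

''

Pattern: one or more of any character (non-capturing group).
Each match is replaced by ''.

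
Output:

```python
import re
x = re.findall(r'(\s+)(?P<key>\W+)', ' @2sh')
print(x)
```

Pattern: one or more of whitespace (captured); then one or more of a non-word character (captured as 'key').
Matches: at [0:2] match ' @', groups = (' ', '@').
Multiple groups make `findall` return tuples — one 2-tuple for the one match.

[(' ', '@')]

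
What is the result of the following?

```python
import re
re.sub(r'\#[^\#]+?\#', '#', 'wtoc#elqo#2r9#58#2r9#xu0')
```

'wtoc#2r9#2r9#xu0'

`sub` substitutes '#' at each match site.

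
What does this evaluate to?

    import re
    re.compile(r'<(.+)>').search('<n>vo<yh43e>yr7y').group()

`re.search` tries every starting position until one works.
The match spans [0:12] → '<n>vo<yh43e>'.
Captured: group 1 = 'n>vo<yh43e'.

'<n>vo<yh43e>'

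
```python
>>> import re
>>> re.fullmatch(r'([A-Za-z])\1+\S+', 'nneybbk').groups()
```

('n',)

The match spans [0:7] → 'nneybbk'.
Captured: group 1 = 'n'.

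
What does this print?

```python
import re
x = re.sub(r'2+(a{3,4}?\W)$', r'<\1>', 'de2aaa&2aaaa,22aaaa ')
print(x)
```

de2aaa&2aaaa,<aaaa >

The replacement refers to a captured group, so each match is rewritten using its own captured text.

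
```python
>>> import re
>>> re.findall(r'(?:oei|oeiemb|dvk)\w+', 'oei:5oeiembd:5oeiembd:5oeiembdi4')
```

['oeiembd', 'oeiembd', 'oeiembdi4']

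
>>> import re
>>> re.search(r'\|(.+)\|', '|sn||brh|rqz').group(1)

'sn||brh'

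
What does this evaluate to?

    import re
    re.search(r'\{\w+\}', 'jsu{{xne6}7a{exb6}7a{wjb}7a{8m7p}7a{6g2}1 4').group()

The match spans [4:10] → '{xne6}'.

'{xne6}'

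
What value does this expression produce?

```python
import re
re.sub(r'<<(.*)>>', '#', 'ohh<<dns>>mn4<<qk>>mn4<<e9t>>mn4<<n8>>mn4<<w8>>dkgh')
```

'ohh#dkgh'

`sub` substitutes '#' at each match site.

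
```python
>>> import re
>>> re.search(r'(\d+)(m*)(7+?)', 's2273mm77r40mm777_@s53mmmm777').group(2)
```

The match spans [1:8] → '2273mm7'.
Captured: group 1 = '2273', group 2 = 'mm', group 3 = '7'.

'mm'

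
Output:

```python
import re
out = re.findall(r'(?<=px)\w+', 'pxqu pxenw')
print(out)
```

Because the assertion is zero-width, the text it checks is not consumed and won't appear in the result.
Matches: at [2:4] → 'qu'; at [7:10] → 'enw'.
Since nothing is captured, `findall` lists the 2 matched substrings directly.

['qu', 'enw']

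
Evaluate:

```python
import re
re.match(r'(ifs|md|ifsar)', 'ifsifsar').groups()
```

('ifs',)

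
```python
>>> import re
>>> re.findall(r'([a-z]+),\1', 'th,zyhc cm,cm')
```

['cm']

A backreference is literal: `\1` must see the identical characters the first group matched.
Walking the string: at [8:13] match 'cm,cm', group 1 = 'cm'.
With a single group, `findall` returns only what that group captured — 1 item.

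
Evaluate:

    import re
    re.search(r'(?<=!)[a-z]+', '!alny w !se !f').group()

Because the assertion is zero-width, the text it checks is not consumed and won't appear in the result.
The match spans [1:5] → 'alny'.

'alny'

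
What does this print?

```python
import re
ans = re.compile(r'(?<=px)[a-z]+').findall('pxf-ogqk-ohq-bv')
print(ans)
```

['f']

Lookahead/lookbehind check context without consuming it, so the matched span excludes the asserted characters.
`findall` yields the raw match text (1 of them) because the pattern has no groups.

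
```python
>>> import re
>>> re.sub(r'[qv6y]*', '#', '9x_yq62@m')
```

'#9#x#_##2#@#m#'

This matches zero or more of one of [qv6y].
Matches: at [0:0] → ''; at [1:1] → ''; at [2:2] → ''; at [3:6] → 'yq6'; at [6:6] → ''; ….
Each match is replaced by '#'.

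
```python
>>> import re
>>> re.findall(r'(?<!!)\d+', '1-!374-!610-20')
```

['1', '74', '10', '20']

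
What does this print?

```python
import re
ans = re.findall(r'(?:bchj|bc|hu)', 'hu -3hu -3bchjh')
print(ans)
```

['hu', 'hu', 'bchj']

The regex engine tests alternatives in the order written; an earlier branch that matches wins even if a later one would match more.
Since nothing is captured, `findall` lists the 3 matched substrings directly.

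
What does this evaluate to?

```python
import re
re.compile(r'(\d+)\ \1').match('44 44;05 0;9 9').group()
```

After group 1 captures some text, `\1` only succeeds where that same text appears again.
`re.match` only tries the pattern at the start of the string.
The match spans [0:5] → '44 44'.
Captured: group 1 = '44'.

'44 44'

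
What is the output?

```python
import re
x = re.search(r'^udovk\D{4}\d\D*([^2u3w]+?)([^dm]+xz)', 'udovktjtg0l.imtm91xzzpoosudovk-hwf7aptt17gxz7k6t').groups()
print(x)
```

This matches anchored at the start of the string; then the literal 'ud', then the literal 'ovk', then exactly 4 of a non-digit; then a digit, then zero or more of a non-digit; then one or more of any character except [2u3w] (lazy) (captured); then one or more of any character except [dm], then the literal 'xz' (captured).
Unlike `match`, `search` isn't anchored — it looks for the pattern anywhere in the string.
The match spans [0:20] → 'udovktjtg0l.imtm91xz'.
Captured: group 1 = '9', group 2 = '1xz'.

('9', '1xz')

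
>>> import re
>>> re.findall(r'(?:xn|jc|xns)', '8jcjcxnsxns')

['jc', 'jc', 'xn', 'xn']

`|` is ordered: at each position the engine commits to the first alternative that works.
Since nothing is captured, `findall` lists the 4 matched substrings directly.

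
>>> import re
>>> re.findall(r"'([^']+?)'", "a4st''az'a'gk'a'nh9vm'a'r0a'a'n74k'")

One capturing group, so `findall` returns just the captured substring from each match — 5 in all.

['az', 'gk', 'nh9vm', 'r0a', 'n74k']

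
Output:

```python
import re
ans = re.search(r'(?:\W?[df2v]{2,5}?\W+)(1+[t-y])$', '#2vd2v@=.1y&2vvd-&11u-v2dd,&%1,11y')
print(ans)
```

The pattern matches optionally a non-word character, then 2 to 5 of one of [df2v] (lazy), then one or more of a non-word character (non-capturing group); then one or more of the literal '1', then a character in [t-y] (captured); then anchored at the end.
`re.search` scans for the first position where the pattern succeeds.
Here the pattern never matches, so the call returns None.

None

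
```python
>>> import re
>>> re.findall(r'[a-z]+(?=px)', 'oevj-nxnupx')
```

['nxnu']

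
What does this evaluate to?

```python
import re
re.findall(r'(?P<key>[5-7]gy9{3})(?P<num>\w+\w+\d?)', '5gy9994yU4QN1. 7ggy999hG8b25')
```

[('5gy999', '4yU4QN1')]

The pattern matches a character in [5-7], then the literal 'gy', then exactly 3 of a literal '9' (captured as 'key'); then one or more of a word character, then one or more of a word character, then optionally a digit (captured as 'num').
With 2 capturing groups, `findall` returns a 2-tuple per match.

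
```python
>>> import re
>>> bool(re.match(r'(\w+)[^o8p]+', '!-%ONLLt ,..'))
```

`re.match` won't scan ahead — the pattern has to work from the very first character.
Here position 0 doesn't satisfy it, so the call returns None, and `bool(None)` is False.

False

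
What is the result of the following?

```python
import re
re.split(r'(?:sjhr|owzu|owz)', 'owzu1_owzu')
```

Alternation isn't longest-match — the leftmost alternative that fits at this position is chosen.
Matches to split on: at [0:4] → 'owzu'; at [6:10] → 'owzu'.
Each match becomes a cut point; 3 segments remain.

['', '1_', '']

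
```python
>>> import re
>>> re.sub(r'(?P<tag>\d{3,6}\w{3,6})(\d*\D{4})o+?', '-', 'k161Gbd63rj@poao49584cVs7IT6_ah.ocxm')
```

'k-ao-cxm'

`sub` substitutes '-' at each match site.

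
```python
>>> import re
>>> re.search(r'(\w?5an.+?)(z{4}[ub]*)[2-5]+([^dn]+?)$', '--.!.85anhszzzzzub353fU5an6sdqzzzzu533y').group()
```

'85anhszzzzzub353fU5an6sdqzzzzu533y'

This matches optionally a word character, then the literal '5an', then one or more of any character (lazy) (captured); then exactly 4 of a literal 'z', then zero or more of one of [ub] (captured); then one or more of a character in [2-5]; then one or more of any character except [dn] (lazy) (captured); then anchored at the end.
The match spans [5:39] → '85anhszzzzzub353fU5an6sdqzzzzu533y'.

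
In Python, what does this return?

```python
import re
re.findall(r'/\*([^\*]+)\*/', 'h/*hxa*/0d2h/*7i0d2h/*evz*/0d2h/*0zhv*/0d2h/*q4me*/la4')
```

['hxa', 'evz', '0zhv', 'q4me']

With a single group, `findall` returns only what that group captured — 4 items.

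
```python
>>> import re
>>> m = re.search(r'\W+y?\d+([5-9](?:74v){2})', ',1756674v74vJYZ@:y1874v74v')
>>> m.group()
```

Pattern: one or more of a non-word character, then optionally the literal 'y', then one or more of a digit; then a character in [5-9], then the literal '74v' repeated 2 times (captured).
`re.search` scans for the first position where the pattern succeeds.
The match spans [0:12] → ',1756674v74v'.
Captured: group 1 = '674v74v'.

',1756674v74v'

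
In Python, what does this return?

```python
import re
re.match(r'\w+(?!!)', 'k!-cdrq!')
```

None

Because the assertion is negative and zero-width, positions next to the forbidden text are skipped.
`match` is anchored at position 0; if the pattern doesn't fit there, it returns None.
Here the string doesn't start with a match, so the call returns None.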